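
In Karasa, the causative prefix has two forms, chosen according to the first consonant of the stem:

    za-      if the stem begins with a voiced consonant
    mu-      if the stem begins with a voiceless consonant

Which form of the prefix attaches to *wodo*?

za-

*wodo* — first consonant /w/ (voiced) → za-.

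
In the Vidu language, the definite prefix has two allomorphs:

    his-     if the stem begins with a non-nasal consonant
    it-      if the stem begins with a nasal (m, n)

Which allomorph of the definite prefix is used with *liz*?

his-

Since the first consonant of *liz* is /l/ (non-nasal), it takes his-.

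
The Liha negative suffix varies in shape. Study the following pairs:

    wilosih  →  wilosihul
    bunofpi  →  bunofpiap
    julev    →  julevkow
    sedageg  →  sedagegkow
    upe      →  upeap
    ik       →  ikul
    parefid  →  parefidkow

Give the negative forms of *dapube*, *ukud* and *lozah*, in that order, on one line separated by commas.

The alternation tracks the final sound of the stem — -ul when the stem ends in a voiceless consonant (*wilosih*, *ik*); -kow when the stem ends in a voiced consonant (*julev*, *sedageg*, *parefid*); -ap when the stem ends in a vowel (*bunofpi*, *upe*).
Since the final sound of *dapube* is /e/ (a vowel), it takes -ap, giving *dapubeap*.
*ukud*: final sound = /d/, a voiced consonant → -kow → *ukudkow*.
*lozah*: final sound = /h/, a voiceless consonant → -ul → *lozahul*.

dapubeap, ukudkow, lozahul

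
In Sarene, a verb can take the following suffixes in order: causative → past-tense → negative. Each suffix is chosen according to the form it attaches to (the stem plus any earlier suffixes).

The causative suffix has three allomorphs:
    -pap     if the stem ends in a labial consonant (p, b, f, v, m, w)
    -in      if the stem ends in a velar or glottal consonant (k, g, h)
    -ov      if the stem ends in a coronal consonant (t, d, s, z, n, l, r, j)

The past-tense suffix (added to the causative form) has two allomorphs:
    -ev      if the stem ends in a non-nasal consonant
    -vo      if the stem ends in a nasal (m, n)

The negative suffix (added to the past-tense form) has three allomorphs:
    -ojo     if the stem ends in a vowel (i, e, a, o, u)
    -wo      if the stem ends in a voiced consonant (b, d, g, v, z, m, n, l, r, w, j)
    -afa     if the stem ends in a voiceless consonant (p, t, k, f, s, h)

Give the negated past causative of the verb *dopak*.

dopakinvoojo

Since the final consonant of *dopak* is /k/ (velar/glottal), it takes -in, giving *dopakin*.
The causative form *dopakin* — final consonant /n/ (a nasal) → -vo → *dopakinvo*.
Since the final sound of the past-tense form *dopakinvo* is /o/ (a vowel), it takes -ojo, giving *dopakinvoojo*.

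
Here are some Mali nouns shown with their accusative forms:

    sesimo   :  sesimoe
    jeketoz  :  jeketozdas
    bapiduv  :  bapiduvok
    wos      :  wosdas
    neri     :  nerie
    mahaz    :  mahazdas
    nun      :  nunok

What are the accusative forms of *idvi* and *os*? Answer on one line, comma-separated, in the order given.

The pattern is sibilance of the final sound: -das when the stem ends in a sibilant (*jeketoz*, *wos*, *mahaz*); -ok when the stem ends in a non-sibilant consonant (*bapiduv*, *nun*); -e when the stem ends in a vowel (*sesimo*, *neri*).
*idvi* — final sound /i/ (a vowel) → -e → *idvie*.
Since the final sound of *os* is /s/ (a sibilant), it takes -das, giving *osdas*.

idvie, osdas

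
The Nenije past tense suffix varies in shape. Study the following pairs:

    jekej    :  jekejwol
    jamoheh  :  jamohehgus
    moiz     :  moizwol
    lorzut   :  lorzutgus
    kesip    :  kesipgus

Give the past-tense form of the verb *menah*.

Looking at the final consonant of each stem: -gus when the stem ends in a voiceless consonant (*jamoheh*, *lorzut*, *kesip*); -wol when the stem ends in a voiced consonant (*jekej*, *moiz*).
*menah*: final consonant = /h/, voiceless → -gus → *menahgus*.

menahgus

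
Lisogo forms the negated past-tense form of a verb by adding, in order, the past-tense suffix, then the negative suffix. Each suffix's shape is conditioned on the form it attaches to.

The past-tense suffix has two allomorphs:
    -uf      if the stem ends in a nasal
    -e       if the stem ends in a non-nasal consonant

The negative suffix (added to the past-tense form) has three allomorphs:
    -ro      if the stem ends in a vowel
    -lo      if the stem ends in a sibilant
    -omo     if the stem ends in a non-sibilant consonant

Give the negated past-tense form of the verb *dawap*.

dawapero

The final consonant of *dawap* is /p/, which is non-nasal, so the past-tense suffix is -e, giving *dawape*.
The past-tense form *dawape* — final sound /e/ (a vowel) → -ro → *dawapero*.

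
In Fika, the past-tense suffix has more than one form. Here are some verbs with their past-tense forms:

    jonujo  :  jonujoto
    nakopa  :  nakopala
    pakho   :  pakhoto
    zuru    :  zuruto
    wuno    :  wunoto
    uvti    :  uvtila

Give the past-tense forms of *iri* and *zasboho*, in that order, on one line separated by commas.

irila, zasbohoto

Looking at the last vowel of each stem: -to when the last vowel of the stem is a rounded vowel (*jonujo*, *pakho*, *zuru*, *wuno*); -la when the last vowel of the stem is an unrounded vowel (*nakopa*, *uvti*).
*iri*: last vowel = /i/, an unrounded vowel → -la → *irila*.
The last vowel of *zasboho* is /o/, which is a rounded vowel, so the suffix is -to, giving *zasbohoto*.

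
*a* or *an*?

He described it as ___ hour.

The indefinite article is chosen by the initial *sound* of the following word, not its spelling.
*hour* begins with the sound /aʊ/ (silent h) — a vowel sound.
So the article is *an*: He described it as an hour.

an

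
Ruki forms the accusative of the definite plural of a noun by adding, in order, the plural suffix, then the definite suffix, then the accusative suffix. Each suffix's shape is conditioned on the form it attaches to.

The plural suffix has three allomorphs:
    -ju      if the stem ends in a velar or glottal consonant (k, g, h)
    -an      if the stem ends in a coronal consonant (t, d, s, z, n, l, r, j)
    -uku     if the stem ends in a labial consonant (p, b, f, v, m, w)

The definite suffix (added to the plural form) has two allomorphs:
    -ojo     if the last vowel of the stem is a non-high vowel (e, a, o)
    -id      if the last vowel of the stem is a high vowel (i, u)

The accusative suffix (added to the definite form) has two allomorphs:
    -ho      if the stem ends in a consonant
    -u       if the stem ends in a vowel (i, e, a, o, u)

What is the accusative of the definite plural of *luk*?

lukjuidho

*luk* — final consonant /k/ (velar/glottal) → -ju → *lukju*.
The plural form *lukju*: last vowel = /u/, a high vowel → -id → *lukjuid*.
Since the final sound of the definite form *lukjuid* is /d/ (a consonant), it takes -ho, giving *lukjuidho*.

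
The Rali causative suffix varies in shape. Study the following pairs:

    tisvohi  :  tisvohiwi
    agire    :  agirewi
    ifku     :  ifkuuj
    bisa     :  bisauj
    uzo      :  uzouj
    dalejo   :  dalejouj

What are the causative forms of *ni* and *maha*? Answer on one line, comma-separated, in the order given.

Looking at the last vowel of each stem: -wi when the last vowel of the stem is a front vowel (*tisvohi*, *agire*); -uj when the last vowel of the stem is a back vowel (*ifku*, *bisa*, *uzo*, *dalejo*).
Since the last vowel of *ni* is /i/ (a front vowel), it takes -wi, giving *niwi*.
*maha* — last vowel /a/ (a back vowel) → -uj → *mahauj*.

niwi, mahauj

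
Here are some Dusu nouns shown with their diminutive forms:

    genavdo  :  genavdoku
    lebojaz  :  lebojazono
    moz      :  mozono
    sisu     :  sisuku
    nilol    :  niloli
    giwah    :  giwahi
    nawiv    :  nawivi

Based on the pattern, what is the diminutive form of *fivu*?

fivuku

Looking at the final sound of each stem: -ono when the stem ends in a sibilant (*lebojaz*, *moz*); -i when the stem ends in a non-sibilant consonant (*nilol*, *giwah*, *nawiv*); -ku when the stem ends in a vowel (*genavdo*, *sisu*).
Since the final sound of *fivu* is /u/ (a vowel), it takes -ku, giving *fivuku*.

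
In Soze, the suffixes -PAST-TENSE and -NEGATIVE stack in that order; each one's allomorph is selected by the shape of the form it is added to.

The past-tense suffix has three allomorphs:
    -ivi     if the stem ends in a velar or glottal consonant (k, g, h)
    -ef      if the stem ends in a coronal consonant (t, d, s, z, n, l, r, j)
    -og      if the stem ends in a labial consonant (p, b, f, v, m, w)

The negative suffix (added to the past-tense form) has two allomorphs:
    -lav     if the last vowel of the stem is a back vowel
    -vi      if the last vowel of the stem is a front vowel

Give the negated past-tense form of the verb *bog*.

Since the final consonant of *bog* is /g/ (velar/glottal), it takes -ivi, giving *bogivi*.
Since the last vowel of the past-tense form *bogivi* is /i/ (a front vowel), it takes -vi, giving *bogivivi*.

bogivivi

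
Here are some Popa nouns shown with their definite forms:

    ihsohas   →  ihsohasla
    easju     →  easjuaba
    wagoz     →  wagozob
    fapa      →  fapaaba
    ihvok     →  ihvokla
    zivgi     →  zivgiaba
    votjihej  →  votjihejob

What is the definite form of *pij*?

pijob

Looking at the final sound of each stem: -la when the stem ends in a voiceless consonant (*ihsohas*, *ihvok*); -ob when the stem ends in a voiced consonant (*wagoz*, *votjihej*); -aba when the stem ends in a vowel (*easju*, *fapa*, *zivgi*).
Since the final sound of *pij* is /j/ (a voiced consonant), it takes -ob, giving *pijob*.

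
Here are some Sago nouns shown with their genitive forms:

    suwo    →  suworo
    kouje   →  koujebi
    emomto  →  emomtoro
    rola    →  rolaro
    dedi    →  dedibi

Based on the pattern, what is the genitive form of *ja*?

jaro

The alternation tracks the last vowel of the stem — -bi when the last vowel of the stem is a front vowel (*kouje*, *dedi*); -ro when the last vowel of the stem is a back vowel (*suwo*, *emomto*, *rola*).
*ja* — last vowel /a/ (a back vowel) → -ro → *jaro*.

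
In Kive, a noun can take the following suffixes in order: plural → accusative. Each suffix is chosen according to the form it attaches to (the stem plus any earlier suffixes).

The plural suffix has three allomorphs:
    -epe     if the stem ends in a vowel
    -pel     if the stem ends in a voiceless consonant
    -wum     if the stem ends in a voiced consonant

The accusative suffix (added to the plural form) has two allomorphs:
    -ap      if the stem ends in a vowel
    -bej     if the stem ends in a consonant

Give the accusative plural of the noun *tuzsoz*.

tuzsozwumbej

The final sound of *tuzsoz* is /z/, which is a voiced consonant, so the plural suffix is -wum, giving *tuzsozwum*.
The plural form *tuzsozwum* — final sound /m/ (a consonant) → -bej → *tuzsozwumbej*.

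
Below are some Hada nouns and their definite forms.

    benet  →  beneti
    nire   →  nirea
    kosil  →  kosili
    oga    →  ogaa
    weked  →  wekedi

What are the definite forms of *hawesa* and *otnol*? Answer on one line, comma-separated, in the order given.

hawesaa, otnoli

The pattern is consonant vs. vowel: -i when the stem ends in a consonant (*benet*, *kosil*, *weked*); -a when the stem ends in a vowel (*nire*, *oga*).
Since the final sound of *hawesa* is /a/ (a vowel), it takes -a, giving *hawesaa*.
The final sound of *otnol* is /l/, which is a consonant, so the suffix is -i, giving *otnoli*.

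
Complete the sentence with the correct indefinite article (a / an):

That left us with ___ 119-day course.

The indefinite article is chosen by the initial *sound* of the following word, not its spelling.
The number *119* is spoken "one hundred …", beginning with /wʌn/ — a consonant sound.
So the article is *a*: That left us with a 119-day course.

a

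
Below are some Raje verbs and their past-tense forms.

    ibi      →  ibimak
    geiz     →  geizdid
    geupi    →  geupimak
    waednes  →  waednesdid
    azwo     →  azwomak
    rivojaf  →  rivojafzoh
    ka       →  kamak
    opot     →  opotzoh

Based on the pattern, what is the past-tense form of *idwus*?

The pattern is sibilance of the final sound: -did when the stem ends in a sibilant (*geiz*, *waednes*); -zoh when the stem ends in a non-sibilant consonant (*rivojaf*, *opot*); -mak when the stem ends in a vowel (*ibi*, *geupi*, *azwo*, *ka*).
Since the final sound of *idwus* is /s/ (a sibilant), it takes -did, giving *idwusdid*.

idwusdid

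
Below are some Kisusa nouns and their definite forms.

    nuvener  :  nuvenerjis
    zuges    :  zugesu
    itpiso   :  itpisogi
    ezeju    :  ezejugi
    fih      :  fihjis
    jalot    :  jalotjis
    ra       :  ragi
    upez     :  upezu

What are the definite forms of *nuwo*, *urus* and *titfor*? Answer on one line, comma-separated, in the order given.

Looking at the final sound of each stem: -u when the stem ends in a sibilant (*zuges*, *upez*); -jis when the stem ends in a non-sibilant consonant (*nuvener*, *fih*, *jalot*); -gi when the stem ends in a vowel (*itpiso*, *ezeju*, *ra*).
*nuwo*: final sound = /o/, a vowel → -gi → *nuwogi*.
The final sound of *urus* is /s/, which is a sibilant, so the suffix is -u, giving *urusu*.
*titfor*: final sound = /r/, a non-sibilant consonant → -jis → *titforjis*.

nuwogi, urusu, titforjis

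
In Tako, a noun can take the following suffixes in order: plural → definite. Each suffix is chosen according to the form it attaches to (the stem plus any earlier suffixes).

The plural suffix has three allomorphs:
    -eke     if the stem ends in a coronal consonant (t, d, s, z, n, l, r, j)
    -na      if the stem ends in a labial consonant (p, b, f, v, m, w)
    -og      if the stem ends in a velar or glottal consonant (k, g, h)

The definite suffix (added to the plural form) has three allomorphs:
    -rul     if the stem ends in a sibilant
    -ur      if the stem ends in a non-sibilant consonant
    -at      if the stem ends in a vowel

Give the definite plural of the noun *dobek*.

*dobek*: final consonant = /k/, velar/glottal → -og → *dobekog*.
The plural form *dobekog*: final sound = /g/, a non-sibilant consonant → -ur → *dobekogur*.

dobekogur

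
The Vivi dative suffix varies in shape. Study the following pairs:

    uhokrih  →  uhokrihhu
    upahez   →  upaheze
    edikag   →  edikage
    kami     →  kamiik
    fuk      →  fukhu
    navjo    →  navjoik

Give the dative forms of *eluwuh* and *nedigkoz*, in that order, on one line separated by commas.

Looking at the final sound of each stem: -hu when the stem ends in a voiceless consonant (*uhokrih*, *fuk*); -e when the stem ends in a voiced consonant (*upahez*, *edikag*); -ik when the stem ends in a vowel (*kami*, *navjo*).
Since the final sound of *eluwuh* is /h/ (a voiceless consonant), it takes -hu, giving *eluwuhhu*.
The final sound of *nedigkoz* is /z/, which is a voiced consonant, so the suffix is -e, giving *nedigkoze*.

eluwuhhu, nedigkoze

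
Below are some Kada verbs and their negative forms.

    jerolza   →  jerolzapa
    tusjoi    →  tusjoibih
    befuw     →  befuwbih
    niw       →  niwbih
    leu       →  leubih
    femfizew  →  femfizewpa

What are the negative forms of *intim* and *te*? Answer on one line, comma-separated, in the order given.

intimbih, tepa

The suffix is conditioned by the last vowel: -bih when the last vowel of the stem is a high vowel (*tusjoi*, *befuw*, *niw*, *leu*); -pa when the last vowel of the stem is a non-high vowel (*jerolza*, *femfizew*).
*intim*: last vowel = /i/, a high vowel → -bih → *intimbih*.
*te*: last vowel = /e/, a non-high vowel → -pa → *tepa*.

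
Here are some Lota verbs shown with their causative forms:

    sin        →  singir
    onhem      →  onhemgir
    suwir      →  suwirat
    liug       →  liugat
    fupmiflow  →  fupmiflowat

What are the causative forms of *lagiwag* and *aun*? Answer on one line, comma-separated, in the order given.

lagiwagat, aungir

The suffix is conditioned by the final consonant: -gir when the stem ends in a nasal (*sin*, *onhem*); -at when the stem ends in a non-nasal consonant (*suwir*, *liug*, *fupmiflow*).
*lagiwag* — final consonant /g/ (non-nasal) → -at → *lagiwagat*.
*aun* — final consonant /n/ (a nasal) → -gir → *aungir*.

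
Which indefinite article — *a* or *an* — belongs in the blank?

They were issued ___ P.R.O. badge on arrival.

a

The indefinite article is chosen by the initial *sound* of the following word, not its spelling.
The initialism *P.R.O.* is read letter by letter; the first letter, P, is pronounced /piː/, which begins with a consonant sound.
So the article is *a*: They were issued a P.R.O. badge on arrival.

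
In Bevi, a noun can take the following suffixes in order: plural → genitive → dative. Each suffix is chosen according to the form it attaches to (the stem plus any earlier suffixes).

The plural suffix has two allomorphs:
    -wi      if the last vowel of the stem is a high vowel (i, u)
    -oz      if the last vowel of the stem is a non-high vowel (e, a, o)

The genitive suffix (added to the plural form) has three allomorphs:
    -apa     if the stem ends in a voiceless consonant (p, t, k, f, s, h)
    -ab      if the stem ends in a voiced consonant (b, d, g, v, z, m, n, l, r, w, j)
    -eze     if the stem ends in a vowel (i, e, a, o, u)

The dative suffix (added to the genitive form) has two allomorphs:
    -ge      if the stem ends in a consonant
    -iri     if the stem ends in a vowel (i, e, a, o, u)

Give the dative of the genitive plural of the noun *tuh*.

tuhwiezeiri

*tuh*: last vowel = /u/, a high vowel → -wi → *tuhwi*.
The plural form *tuhwi* — final sound /i/ (a vowel) → -eze → *tuhwieze*.
The final sound of the genitive form *tuhwieze* is /e/, which is a vowel, so the dative suffix is -iri, giving *tuhwiezeiri*.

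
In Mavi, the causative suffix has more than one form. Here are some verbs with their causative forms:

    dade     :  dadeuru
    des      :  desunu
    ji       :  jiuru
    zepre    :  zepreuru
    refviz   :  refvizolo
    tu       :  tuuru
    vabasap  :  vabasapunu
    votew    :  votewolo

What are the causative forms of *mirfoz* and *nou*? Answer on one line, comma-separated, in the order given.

The alternation tracks the final sound of the stem — -unu when the stem ends in a voiceless consonant (*des*, *vabasap*); -olo when the stem ends in a voiced consonant (*refviz*, *votew*); -uru when the stem ends in a vowel (*dade*, *ji*, *zepre*, *tu*).
The final sound of *mirfoz* is /z/, which is a voiced consonant, so the suffix is -olo, giving *mirfozolo*.
The final sound of *nou* is /u/, which is a vowel, so the suffix is -uru, giving *nouuru*.

mirfozolo, nouuru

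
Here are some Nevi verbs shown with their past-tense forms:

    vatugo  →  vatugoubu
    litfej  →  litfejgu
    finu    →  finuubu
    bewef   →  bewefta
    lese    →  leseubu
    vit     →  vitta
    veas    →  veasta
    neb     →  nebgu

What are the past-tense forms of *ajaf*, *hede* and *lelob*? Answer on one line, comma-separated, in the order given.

The alternation tracks the final sound of the stem — -ta when the stem ends in a voiceless consonant (*bewef*, *vit*, *veas*); -gu when the stem ends in a voiced consonant (*litfej*, *neb*); -ubu when the stem ends in a vowel (*vatugo*, *finu*, *lese*).
Since the final sound of *ajaf* is /f/ (a voiceless consonant), it takes -ta, giving *ajafta*.
The final sound of *hede* is /e/, which is a vowel, so the suffix is -ubu, giving *hedeubu*.
The final sound of *lelob* is /b/, which is a voiced consonant, so the suffix is -gu, giving *lelobgu*.

ajafta, hedeubu, lelobgu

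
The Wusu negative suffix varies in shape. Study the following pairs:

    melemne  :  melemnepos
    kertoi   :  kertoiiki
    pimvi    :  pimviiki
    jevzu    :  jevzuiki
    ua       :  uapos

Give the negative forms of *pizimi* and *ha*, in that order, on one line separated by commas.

Looking at the last vowel of each stem: -iki when the last vowel of the stem is a high vowel (*kertoi*, *pimvi*, *jevzu*); -pos when the last vowel of the stem is a non-high vowel (*melemne*, *ua*).
The last vowel of *pizimi* is /i/, which is a high vowel, so the suffix is -iki, giving *pizimiiki*.
*ha*: last vowel = /a/, a non-high vowel → -pos → *hapos*.

pizimiiki, hapos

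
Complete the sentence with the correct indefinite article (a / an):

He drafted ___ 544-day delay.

a

The indefinite article is chosen by the initial *sound* of the following word, not its spelling.
The number *544* is spoken "five hundred …", beginning with /faɪv/ — a consonant sound.
So the article is *a*: He drafted a 544-day delay.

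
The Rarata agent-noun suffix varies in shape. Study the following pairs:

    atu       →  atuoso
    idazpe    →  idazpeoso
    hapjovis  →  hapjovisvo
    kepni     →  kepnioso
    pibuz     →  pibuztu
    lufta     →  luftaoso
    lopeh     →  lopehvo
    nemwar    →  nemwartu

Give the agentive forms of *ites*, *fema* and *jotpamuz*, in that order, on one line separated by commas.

The suffix is conditioned by the final sound: -vo when the stem ends in a voiceless consonant (*hapjovis*, *lopeh*); -tu when the stem ends in a voiced consonant (*pibuz*, *nemwar*); -oso when the stem ends in a vowel (*atu*, *idazpe*, *kepni*, *lufta*).
The final sound of *ites* is /s/, which is a voiceless consonant, so the suffix is -vo, giving *itesvo*.
*fema*: final sound = /a/, a vowel → -oso → *femaoso*.
The final sound of *jotpamuz* is /z/, which is a voiced consonant, so the suffix is -tu, giving *jotpamuztu*.

itesvo, femaoso, jotpamuztu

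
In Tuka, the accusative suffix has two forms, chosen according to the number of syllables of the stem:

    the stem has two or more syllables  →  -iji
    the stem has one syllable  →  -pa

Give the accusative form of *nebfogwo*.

*nebfogwo* has 3 syllables, so the suffix is -iji, giving *nebfogwoiji*.

nebfogwoiji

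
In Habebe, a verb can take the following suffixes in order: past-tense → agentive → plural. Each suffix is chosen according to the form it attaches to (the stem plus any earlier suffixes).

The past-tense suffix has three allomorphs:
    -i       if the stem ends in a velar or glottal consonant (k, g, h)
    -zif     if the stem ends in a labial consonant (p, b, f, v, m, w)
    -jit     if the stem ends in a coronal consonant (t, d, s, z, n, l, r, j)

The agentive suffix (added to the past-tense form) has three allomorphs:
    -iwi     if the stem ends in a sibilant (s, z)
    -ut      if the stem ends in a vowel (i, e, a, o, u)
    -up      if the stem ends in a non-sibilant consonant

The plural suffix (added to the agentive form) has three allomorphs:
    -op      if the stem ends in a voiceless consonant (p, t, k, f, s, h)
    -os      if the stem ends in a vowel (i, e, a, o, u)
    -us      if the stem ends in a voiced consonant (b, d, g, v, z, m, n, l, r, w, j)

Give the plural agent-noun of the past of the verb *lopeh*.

lopehiutop

Since the final consonant of *lopeh* is /h/ (velar/glottal), it takes -i, giving *lopehi*.
The past-tense form *lopehi*: final sound = /i/, a vowel → -ut → *lopehiut*.
The agentive form *lopehiut*: final sound = /t/, a voiceless consonant → -op → *lopehiutop*.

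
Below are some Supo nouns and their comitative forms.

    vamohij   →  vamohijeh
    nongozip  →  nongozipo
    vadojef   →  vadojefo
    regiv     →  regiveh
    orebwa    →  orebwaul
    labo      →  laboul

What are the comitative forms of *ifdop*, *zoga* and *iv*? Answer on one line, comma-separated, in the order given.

Looking at the final sound of each stem: -o when the stem ends in a voiceless consonant (*nongozip*, *vadojef*); -eh when the stem ends in a voiced consonant (*vamohij*, *regiv*); -ul when the stem ends in a vowel (*orebwa*, *labo*).
Since the final sound of *ifdop* is /p/ (a voiceless consonant), it takes -o, giving *ifdopo*.
*zoga*: final sound = /a/, a vowel → -ul → *zogaul*.
*iv*: final sound = /v/, a voiced consonant → -eh → *iveh*.

ifdopo, zogaul, iveh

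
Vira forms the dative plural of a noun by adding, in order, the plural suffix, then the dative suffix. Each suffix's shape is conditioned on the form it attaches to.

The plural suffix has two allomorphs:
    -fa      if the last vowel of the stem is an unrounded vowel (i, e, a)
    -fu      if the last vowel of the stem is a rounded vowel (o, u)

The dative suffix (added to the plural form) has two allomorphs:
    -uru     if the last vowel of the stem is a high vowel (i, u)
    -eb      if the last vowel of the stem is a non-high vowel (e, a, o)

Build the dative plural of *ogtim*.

ogtimfaeb

Since the last vowel of *ogtim* is /i/ (an unrounded vowel), it takes -fa, giving *ogtimfa*.
The plural form *ogtimfa*: last vowel = /a/, a non-high vowel → -eb → *ogtimfaeb*.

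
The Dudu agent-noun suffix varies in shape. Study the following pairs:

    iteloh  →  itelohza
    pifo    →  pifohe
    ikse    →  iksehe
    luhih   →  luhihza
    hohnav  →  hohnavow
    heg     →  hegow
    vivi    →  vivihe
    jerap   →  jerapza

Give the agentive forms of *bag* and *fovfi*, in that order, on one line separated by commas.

bagow, fovfihe

The alternation tracks the final sound of the stem — -za when the stem ends in a voiceless consonant (*iteloh*, *luhih*, *jerap*); -ow when the stem ends in a voiced consonant (*hohnav*, *heg*); -he when the stem ends in a vowel (*pifo*, *ikse*, *vivi*).
*bag* — final sound /g/ (a voiced consonant) → -ow → *bagow*.
*fovfi* — final sound /i/ (a vowel) → -he → *fovfihe*.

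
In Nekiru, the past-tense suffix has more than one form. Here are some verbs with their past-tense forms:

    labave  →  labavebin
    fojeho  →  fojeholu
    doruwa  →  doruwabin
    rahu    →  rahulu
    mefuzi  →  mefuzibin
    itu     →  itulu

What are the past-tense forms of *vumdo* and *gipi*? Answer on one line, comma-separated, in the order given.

Looking at the last vowel of each stem: -lu when the last vowel of the stem is a rounded vowel (*fojeho*, *rahu*, *itu*); -bin when the last vowel of the stem is an unrounded vowel (*labave*, *doruwa*, *mefuzi*).
*vumdo* — last vowel /o/ (a rounded vowel) → -lu → *vumdolu*.
The last vowel of *gipi* is /i/, which is an unrounded vowel, so the suffix is -bin, giving *gipibin*.

vumdolu, gipibin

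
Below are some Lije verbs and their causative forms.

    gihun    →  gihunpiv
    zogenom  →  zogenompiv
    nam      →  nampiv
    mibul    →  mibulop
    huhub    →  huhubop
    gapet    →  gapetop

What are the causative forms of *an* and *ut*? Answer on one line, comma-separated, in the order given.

The alternation tracks the final consonant of the stem — -piv when the stem ends in a nasal (*gihun*, *zogenom*, *nam*); -op when the stem ends in a non-nasal consonant (*mibul*, *huhub*, *gapet*).
The final consonant of *an* is /n/, which is a nasal, so the suffix is -piv, giving *anpiv*.
Since the final consonant of *ut* is /t/ (non-nasal), it takes -op, giving *utop*.

anpiv, utop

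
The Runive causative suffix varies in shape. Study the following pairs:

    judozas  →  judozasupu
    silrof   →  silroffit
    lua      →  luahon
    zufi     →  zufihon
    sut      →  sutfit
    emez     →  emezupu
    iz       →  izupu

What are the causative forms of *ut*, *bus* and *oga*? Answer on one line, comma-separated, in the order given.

Looking at the final sound of each stem: -upu when the stem ends in a sibilant (*judozas*, *emez*, *iz*); -fit when the stem ends in a non-sibilant consonant (*silrof*, *sut*); -hon when the stem ends in a vowel (*lua*, *zufi*).
The final sound of *ut* is /t/, which is a non-sibilant consonant, so the suffix is -fit, giving *utfit*.
*bus* — final sound /s/ (a sibilant) → -upu → *busupu*.
The final sound of *oga* is /a/, which is a vowel, so the suffix is -hon, giving *ogahon*.

utfit, busupu, ogahon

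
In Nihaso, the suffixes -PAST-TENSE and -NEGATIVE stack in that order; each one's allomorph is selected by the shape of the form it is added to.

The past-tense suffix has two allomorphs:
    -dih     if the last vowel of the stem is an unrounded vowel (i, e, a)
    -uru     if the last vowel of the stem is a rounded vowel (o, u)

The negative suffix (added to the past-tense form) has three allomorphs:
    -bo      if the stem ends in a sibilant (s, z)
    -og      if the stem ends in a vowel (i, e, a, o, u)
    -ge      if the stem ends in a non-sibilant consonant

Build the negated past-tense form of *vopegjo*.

vopegjouruog

*vopegjo*: last vowel = /o/, a rounded vowel → -uru → *vopegjouru*.
The past-tense form *vopegjouru*: final sound = /u/, a vowel → -og → *vopegjouruog*.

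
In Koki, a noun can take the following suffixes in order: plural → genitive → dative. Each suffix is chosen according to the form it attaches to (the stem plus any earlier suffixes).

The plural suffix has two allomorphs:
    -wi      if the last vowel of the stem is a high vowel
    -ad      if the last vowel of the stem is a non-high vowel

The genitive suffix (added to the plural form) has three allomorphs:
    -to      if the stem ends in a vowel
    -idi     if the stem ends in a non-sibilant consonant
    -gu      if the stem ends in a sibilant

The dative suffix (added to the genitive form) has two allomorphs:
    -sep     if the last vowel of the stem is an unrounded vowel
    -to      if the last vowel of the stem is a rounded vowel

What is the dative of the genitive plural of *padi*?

padiwitoto

The last vowel of *padi* is /i/, which is a high vowel, so the plural suffix is -wi, giving *padiwi*.
The plural form *padiwi* — final sound /i/ (a vowel) → -to → *padiwito*.
The genitive form *padiwito*: last vowel = /o/, a rounded vowel → -to → *padiwitoto*.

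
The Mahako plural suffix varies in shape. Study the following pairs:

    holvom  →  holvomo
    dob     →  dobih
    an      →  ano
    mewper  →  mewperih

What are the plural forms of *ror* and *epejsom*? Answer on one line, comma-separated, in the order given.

Looking at the final consonant of each stem: -o when the stem ends in a nasal (*holvom*, *an*); -ih when the stem ends in a non-nasal consonant (*dob*, *mewper*).
The final consonant of *ror* is /r/, which is non-nasal, so the suffix is -ih, giving *rorih*.
*epejsom* — final consonant /m/ (a nasal) → -o → *epejsomo*.

rorih, epejsomo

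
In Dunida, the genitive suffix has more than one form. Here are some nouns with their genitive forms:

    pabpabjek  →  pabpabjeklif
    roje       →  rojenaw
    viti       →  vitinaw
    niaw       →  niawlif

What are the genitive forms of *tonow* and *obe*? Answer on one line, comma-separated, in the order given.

Looking at the final sound of each stem: -lif when the stem ends in a consonant (*pabpabjek*, *niaw*); -naw when the stem ends in a vowel (*roje*, *viti*).
*tonow* — final sound /w/ (a consonant) → -lif → *tonowlif*.
The final sound of *obe* is /e/, which is a vowel, so the suffix is -naw, giving *obenaw*.

tonowlif, obenaw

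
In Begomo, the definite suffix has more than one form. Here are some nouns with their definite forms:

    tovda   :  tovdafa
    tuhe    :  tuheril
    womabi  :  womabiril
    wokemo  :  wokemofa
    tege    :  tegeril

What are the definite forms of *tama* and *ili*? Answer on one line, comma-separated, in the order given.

The suffix is conditioned by the last vowel: -ril when the last vowel of the stem is a front vowel (*tuhe*, *womabi*, *tege*); -fa when the last vowel of the stem is a back vowel (*tovda*, *wokemo*).
The last vowel of *tama* is /a/, which is a back vowel, so the suffix is -fa, giving *tamafa*.
*ili*: last vowel = /i/, a front vowel → -ril → *iliril*.

tamafa, iliril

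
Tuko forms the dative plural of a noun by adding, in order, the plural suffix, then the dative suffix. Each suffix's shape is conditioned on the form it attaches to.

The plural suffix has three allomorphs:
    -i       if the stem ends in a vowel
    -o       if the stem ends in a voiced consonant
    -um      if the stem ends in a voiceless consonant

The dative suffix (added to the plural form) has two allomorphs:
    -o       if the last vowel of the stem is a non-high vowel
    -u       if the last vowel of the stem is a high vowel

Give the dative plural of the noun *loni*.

The final sound of *loni* is /i/, which is a vowel, so the plural suffix is -i, giving *lonii*.
The plural form *lonii*: last vowel = /i/, a high vowel → -u → *loniiu*.

loniiu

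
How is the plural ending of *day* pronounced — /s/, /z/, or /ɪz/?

The stem *day* ends in a voiced non-sibilant sound.
The plural suffix surfaces as /ɪz/ after sibilants, /s/ after other voiceless consonants, and /z/ after other voiced sounds.
So the plural -s on *day* is pronounced /z/.

/z/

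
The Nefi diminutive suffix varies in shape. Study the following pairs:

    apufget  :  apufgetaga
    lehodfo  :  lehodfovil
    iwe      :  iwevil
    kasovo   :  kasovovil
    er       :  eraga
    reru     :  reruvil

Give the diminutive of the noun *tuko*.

tukovil

Looking at the final sound of each stem: -aga when the stem ends in a consonant (*apufget*, *er*); -vil when the stem ends in a vowel (*lehodfo*, *iwe*, *kasovo*, *reru*).
The final sound of *tuko* is /o/, which is a vowel, so the suffix is -vil, giving *tukovil*.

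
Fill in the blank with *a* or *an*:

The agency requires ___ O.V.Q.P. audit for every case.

The indefinite article is chosen by the initial *sound* of the following word, not its spelling.
The initialism *O.V.Q.P.* is read letter by letter; the first letter, O, is pronounced /oʊ/, which begins with a vowel sound.
So the article is *an*: The agency requires an O.V.Q.P. audit for every case.

an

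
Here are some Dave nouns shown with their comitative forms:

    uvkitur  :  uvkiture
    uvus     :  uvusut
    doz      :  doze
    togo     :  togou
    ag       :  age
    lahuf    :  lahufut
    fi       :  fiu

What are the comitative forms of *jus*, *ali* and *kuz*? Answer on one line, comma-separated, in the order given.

Looking at the final sound of each stem: -ut when the stem ends in a voiceless consonant (*uvus*, *lahuf*); -e when the stem ends in a voiced consonant (*uvkitur*, *doz*, *ag*); -u when the stem ends in a vowel (*togo*, *fi*).
*jus* — final sound /s/ (a voiceless consonant) → -ut → *jusut*.
Since the final sound of *ali* is /i/ (a vowel), it takes -u, giving *aliu*.
The final sound of *kuz* is /z/, which is a voiced consonant, so the suffix is -e, giving *kuze*.

jusut, aliu, kuze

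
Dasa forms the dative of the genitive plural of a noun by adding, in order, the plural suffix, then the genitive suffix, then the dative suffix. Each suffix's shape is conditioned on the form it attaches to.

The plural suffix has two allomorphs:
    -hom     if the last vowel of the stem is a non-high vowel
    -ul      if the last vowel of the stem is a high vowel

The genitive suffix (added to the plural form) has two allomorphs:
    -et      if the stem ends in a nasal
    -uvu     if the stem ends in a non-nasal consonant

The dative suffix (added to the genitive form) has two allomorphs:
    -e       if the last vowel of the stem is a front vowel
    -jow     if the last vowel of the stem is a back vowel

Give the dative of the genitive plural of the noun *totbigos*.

totbigoshomete

Since the last vowel of *totbigos* is /o/ (a non-high vowel), it takes -hom, giving *totbigoshom*.
The plural form *totbigoshom* — final consonant /m/ (a nasal) → -et → *totbigoshomet*.
Since the last vowel of the genitive form *totbigoshomet* is /e/ (a front vowel), it takes -e, giving *totbigoshomete*.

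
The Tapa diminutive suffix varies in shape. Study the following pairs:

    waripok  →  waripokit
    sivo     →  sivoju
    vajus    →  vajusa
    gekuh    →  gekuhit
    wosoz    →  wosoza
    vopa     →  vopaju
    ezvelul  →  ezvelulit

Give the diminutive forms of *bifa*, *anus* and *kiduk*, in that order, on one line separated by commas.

The suffix is conditioned by the final sound: -a when the stem ends in a sibilant (*vajus*, *wosoz*); -it when the stem ends in a non-sibilant consonant (*waripok*, *gekuh*, *ezvelul*); -ju when the stem ends in a vowel (*sivo*, *vopa*).
*bifa* — final sound /a/ (a vowel) → -ju → *bifaju*.
*anus*: final sound = /s/, a sibilant → -a → *anusa*.
*kiduk* — final sound /k/ (a non-sibilant consonant) → -it → *kidukit*.

bifaju, anusa, kidukit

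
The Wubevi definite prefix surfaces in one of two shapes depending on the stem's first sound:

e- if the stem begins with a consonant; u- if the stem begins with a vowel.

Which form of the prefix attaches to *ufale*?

The first sound of *ufale* is /u/, which is a vowel, so the prefix is u-.

u-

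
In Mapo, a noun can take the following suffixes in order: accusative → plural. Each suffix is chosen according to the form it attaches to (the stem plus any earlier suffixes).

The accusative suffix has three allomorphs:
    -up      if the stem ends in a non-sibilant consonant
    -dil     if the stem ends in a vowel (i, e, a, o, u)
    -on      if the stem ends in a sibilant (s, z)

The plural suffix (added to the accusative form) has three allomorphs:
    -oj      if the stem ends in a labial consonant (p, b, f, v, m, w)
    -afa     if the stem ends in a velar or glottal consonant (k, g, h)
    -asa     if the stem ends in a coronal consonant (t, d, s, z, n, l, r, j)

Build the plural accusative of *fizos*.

Since the final sound of *fizos* is /s/ (a sibilant), it takes -on, giving *fizoson*.
Since the final consonant of the accusative form *fizoson* is /n/ (coronal), it takes -asa, giving *fizosonasa*.

fizosonasa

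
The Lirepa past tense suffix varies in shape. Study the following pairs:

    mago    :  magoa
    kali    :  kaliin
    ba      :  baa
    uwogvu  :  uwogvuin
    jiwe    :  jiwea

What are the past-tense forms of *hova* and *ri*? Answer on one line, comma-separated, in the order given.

The alternation tracks the last vowel of the stem — -in when the last vowel of the stem is a high vowel (*kali*, *uwogvu*); -a when the last vowel of the stem is a non-high vowel (*mago*, *ba*, *jiwe*).
The last vowel of *hova* is /a/, which is a non-high vowel, so the suffix is -a, giving *hovaa*.
The last vowel of *ri* is /i/, which is a high vowel, so the suffix is -in, giving *riin*.

hovaa, riin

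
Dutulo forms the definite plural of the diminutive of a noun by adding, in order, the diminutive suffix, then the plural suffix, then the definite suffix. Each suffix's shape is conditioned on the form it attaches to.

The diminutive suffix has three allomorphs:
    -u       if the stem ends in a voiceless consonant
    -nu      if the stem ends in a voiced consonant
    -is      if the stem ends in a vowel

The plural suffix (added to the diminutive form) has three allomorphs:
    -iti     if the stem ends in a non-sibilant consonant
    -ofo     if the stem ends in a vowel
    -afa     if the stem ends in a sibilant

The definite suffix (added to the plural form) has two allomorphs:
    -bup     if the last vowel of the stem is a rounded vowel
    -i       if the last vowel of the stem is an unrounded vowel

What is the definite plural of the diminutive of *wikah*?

*wikah*: final sound = /h/, a voiceless consonant → -u → *wikahu*.
The diminutive form *wikahu* — final sound /u/ (a vowel) → -ofo → *wikahuofo*.
The plural form *wikahuofo*: last vowel = /o/, a rounded vowel → -bup → *wikahuofobup*.

wikahuofobup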